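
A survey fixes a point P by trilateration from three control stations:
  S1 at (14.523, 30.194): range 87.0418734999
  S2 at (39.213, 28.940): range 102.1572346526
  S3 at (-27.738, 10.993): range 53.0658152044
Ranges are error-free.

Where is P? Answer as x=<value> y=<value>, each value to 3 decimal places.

x=-34.662 y=-41.619

eq1: (x − 14.523)² + (y − 30.194)² = 87.0418734999²
eq2: (x − 39.213)² + (y − 28.940)² = 102.1572346526²
eq3: (x + 27.738)² + (y − 10.993)² = 53.0658152044²
eq1−eq2, eq1−eq3 (x²,y² cancel):
  49.380·x − 2.508·y = -1607.225045
  -84.522·x − 38.402·y = 4527.954527
det = 49.380·-38.402 − -2.508·-84.522 = -2108.271936
x = (-1607.225045·-38.402 − -2.508·4527.954527) / -2108.271936 = -34.661926
y = (49.380·4527.954527 − -1607.225045·-84.522) / -2108.271936 = -41.619166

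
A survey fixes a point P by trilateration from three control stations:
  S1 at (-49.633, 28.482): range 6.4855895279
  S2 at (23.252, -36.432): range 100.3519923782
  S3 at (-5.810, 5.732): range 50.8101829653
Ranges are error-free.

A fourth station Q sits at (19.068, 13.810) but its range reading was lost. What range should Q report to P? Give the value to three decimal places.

eq1: (x + 49.633)² + (y − 28.482)² = 6.4855895279²
eq2: (x − 23.252)² + (y + 36.432)² = 100.3519923782²
eq3: (x + 5.810)² + (y − 5.732)² = 50.8101829653²
eq2−eq3, eq2−eq1 (x²,y² cancel):
  -58.124·x + 84.328·y = 5687.513477
  -145.770·x + 129.828·y = 11435.172388
det = -58.124·129.828 − 84.328·-145.770 = 4746.369888
x = (5687.513477·129.828 − 84.328·11435.172388) / 4746.369888 = -47.595683
y = (-58.124·11435.172388 − 5687.513477·-145.770) / 4746.369888 = 34.639289
|P − Q| = √((-47.595683 − 19.068)² + (34.639289 − 13.810)²) = 69.842007

69.842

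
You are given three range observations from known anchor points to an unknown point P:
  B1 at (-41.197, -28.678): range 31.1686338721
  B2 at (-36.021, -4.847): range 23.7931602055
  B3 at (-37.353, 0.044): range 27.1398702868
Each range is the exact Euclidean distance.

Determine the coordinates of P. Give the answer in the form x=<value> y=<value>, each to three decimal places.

eq1: (x + 41.197)² + (y + 28.678)² = 31.1686338721²
eq2: (x + 36.021)² + (y + 4.847)² = 23.7931602055²
eq3: (x + 37.353)² + (y − 0.044)² = 27.1398702868²
eq3−eq1, eq3−eq2 (x²,y² cancel):
  -7.688·x − 57.444·y = 889.460770
  2.664·x − 9.782·y = 96.215392
det = -7.688·-9.782 − -57.444·2.664 = 228.234832
x = (889.460770·-9.782 − -57.444·96.215392) / 228.234832 = -13.905451
y = (-7.688·96.215392 − 889.460770·2.664) / 228.234832 = -13.622931

x=-13.905 y=-13.623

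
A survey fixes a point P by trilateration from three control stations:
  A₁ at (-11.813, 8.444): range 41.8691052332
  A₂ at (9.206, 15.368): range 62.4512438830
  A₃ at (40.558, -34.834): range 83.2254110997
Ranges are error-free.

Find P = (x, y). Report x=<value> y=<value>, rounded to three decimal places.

eq1: (x + 11.813)² + (y − 8.444)² = 41.8691052332²
eq2: (x − 9.206)² + (y − 15.368)² = 62.4512438830²
eq3: (x − 40.558)² + (y + 34.834)² = 83.2254110997²
eq2−eq1, eq2−eq3 (x²,y² cancel):
  -42.038·x − 13.848·y = 2037.058135
  62.704·x − 100.404·y = -488.878130
det = -42.038·-100.404 − -13.848·62.704 = 5089.108344
x = (2037.058135·-100.404 − -13.848·-488.878130) / 5089.108344 = -41.519802
y = (-42.038·-488.878130 − 2037.058135·62.704) / 5089.108344 = -21.060710

x=-41.520 y=-21.061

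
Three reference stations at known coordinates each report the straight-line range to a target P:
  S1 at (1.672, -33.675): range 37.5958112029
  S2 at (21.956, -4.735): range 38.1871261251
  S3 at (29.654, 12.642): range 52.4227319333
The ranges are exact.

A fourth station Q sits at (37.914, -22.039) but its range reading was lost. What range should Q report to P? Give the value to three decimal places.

eq1: (x − 1.672)² + (y + 33.675)² = 37.5958112029²
eq2: (x − 21.956)² + (y + 4.735)² = 38.1871261251²
eq3: (x − 29.654)² + (y − 12.642)² = 52.4227319333²
eq2−eq1, eq2−eq3 (x²,y² cancel):
  -40.568·x − 57.880·y = 677.126630
  15.396·x + 34.754·y = -755.192503
det = -40.568·34.754 − -57.880·15.396 = -518.779792
x = (677.126630·34.754 − -57.880·-755.192503) / -518.779792 = 38.894505
y = (-40.568·-755.192503 − 677.126630·15.396) / -518.779792 = -38.959898
|P − Q| = √((38.894505 − 37.914)² + (-38.959898 − -22.039)²) = 16.949283

16.949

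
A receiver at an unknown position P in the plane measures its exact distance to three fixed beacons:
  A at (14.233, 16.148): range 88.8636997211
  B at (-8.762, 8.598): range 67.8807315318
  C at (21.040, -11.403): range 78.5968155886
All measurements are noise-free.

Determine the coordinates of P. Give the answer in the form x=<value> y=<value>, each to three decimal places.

eq1: (x − 14.233)² + (y − 16.148)² = 88.8636997211²
eq2: (x + 8.762)² + (y − 8.598)² = 67.8807315318²
eq3: (x − 21.040)² + (y + 11.403)² = 78.5968155886²
eq3−eq2, eq3−eq1 (x²,y² cancel):
  -59.604·x + 40.002·y = 1147.653946
  -13.614·x + 55.102·y = -1828.671523
det = -59.604·55.102 − 40.002·-13.614 = -2739.712380
x = (1147.653946·55.102 − 40.002·-1828.671523) / -2739.712380 = -49.782067
y = (-59.604·-1828.671523 − 1147.653946·-13.614) / -2739.712380 = -45.486635

x=-49.782 y=-45.487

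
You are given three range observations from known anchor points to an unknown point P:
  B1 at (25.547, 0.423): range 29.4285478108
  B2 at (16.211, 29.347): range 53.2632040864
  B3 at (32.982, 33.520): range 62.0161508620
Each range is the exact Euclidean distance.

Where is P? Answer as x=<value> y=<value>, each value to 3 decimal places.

x=8.133 y=-23.300

eq1: (x − 25.547)² + (y − 0.423)² = 29.4285478108²
eq2: (x − 16.211)² + (y − 29.347)² = 53.2632040864²
eq3: (x − 32.982)² + (y − 33.520)² = 62.0161508620²
eq1−eq3, eq1−eq2 (x²,y² cancel):
  14.870·x + 66.194·y = -1421.388955
  -18.672·x + 57.848·y = -1499.714691
det = 14.870·57.848 − 66.194·-18.672 = 2096.174128
x = (-1421.388955·57.848 − 66.194·-1499.714691) / 2096.174128 = 8.132724
y = (14.870·-1499.714691 − -1421.388955·-18.672) / 2096.174128 = -23.300036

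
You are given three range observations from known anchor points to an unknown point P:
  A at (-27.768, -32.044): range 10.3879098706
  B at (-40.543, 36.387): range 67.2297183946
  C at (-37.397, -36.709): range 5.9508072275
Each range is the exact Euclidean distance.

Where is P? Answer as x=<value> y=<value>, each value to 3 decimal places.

x=-38.081 y=-30.798

eq1: (x + 27.768)² + (y + 32.044)² = 10.3879098706²
eq2: (x + 40.543)² + (y − 36.387)² = 67.2297183946²
eq3: (x + 37.397)² + (y + 36.709)² = 5.9508072275²
eq3−eq2, eq3−eq1 (x²,y² cancel):
  -6.292·x + 146.192·y = -4262.760601
  19.258·x + 9.330·y = -1020.703095
det = -6.292·9.330 − 146.192·19.258 = -2874.069896
x = (-4262.760601·9.330 − 146.192·-1020.703095) / -2874.069896 = -38.080866
y = (-6.292·-1020.703095 − -4262.760601·19.258) / -2874.069896 = -30.797618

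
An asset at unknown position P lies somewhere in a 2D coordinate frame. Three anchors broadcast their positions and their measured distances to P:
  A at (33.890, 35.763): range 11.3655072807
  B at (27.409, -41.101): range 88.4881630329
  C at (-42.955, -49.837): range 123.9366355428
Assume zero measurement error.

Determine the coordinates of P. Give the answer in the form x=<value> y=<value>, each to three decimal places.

x=34.240 y=47.123

eq1: (x − 33.890)² + (y − 35.763)² = 11.3655072807²
eq2: (x − 27.409)² + (y + 41.101)² = 88.4881630329²
eq3: (x + 42.955)² + (y + 49.837)² = 123.9366355428²
eq3−eq2, eq3−eq1 (x²,y² cancel):
  140.728·x + 17.472·y = 5641.821521
  153.690·x + 171.200·y = 13329.780549
det = 140.728·171.200 − 17.472·153.690 = 21407.361920
x = (5641.821521·171.200 − 17.472·13329.780549) / 21407.361920 = 34.239713
y = (140.728·13329.780549 − 5641.821521·153.690) / 21407.361920 = 47.123126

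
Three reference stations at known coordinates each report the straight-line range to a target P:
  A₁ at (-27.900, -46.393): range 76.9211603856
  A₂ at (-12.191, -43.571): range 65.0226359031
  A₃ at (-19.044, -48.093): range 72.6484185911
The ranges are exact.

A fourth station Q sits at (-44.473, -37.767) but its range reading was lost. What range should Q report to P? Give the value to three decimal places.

83.625

eq1: (x + 27.900)² + (y + 46.393)² = 76.9211603856²
eq2: (x + 12.191)² + (y + 43.571)² = 65.0226359031²
eq3: (x + 19.044)² + (y + 48.093)² = 72.6484185911²
eq2−eq1, eq2−eq3 (x²,y² cancel):
  -31.418·x − 5.644·y = -805.253808
  -13.706·x − 9.044·y = -421.291481
det = -31.418·-9.044 − -5.644·-13.706 = 206.787728
x = (-805.253808·-9.044 − -5.644·-421.291481) / 206.787728 = 23.719717
y = (-31.418·-421.291481 − -805.253808·-13.706) / 206.787728 = 10.635675
|P − Q| = √((23.719717 − -44.473)² + (10.635675 − -37.767)²) = 83.624551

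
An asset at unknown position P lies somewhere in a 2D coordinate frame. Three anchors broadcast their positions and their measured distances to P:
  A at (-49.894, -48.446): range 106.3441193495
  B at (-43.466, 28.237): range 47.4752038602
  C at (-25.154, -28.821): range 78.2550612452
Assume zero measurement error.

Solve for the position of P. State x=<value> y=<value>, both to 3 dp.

eq1: (x + 49.894)² + (y + 48.446)² = 106.3441193495²
eq2: (x + 43.466)² + (y − 28.237)² = 47.4752038602²
eq3: (x + 25.154)² + (y + 28.821)² = 78.2550612452²
eq1−eq3, eq1−eq2 (x²,y² cancel):
  49.480·x + 39.250·y = 1812.164715
  12.856·x + 153.366·y = 6905.371912
det = 49.480·153.366 − 39.250·12.856 = 7083.951680
x = (1812.164715·153.366 − 39.250·6905.371912) / 7083.951680 = 0.972424
y = (49.480·6905.371912 − 1812.164715·12.856) / 7083.951680 = 44.943928

x=0.972 y=44.944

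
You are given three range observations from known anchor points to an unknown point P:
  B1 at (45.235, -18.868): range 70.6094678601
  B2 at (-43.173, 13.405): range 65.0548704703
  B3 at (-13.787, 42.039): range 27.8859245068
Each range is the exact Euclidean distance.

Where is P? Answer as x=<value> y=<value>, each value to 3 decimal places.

x=13.994 y=44.454

eq1: (x − 45.235)² + (y + 18.868)² = 70.6094678601²
eq2: (x + 43.173)² + (y − 13.405)² = 65.0548704703²
eq3: (x + 13.787)² + (y − 42.039)² = 27.8859245068²
eq3−eq2, eq3−eq1 (x²,y² cancel):
  -58.772·x − 57.268·y = -3368.268322
  118.044·x − 121.814·y = -3763.224407
det = -58.772·-121.814 − -57.268·118.044 = 13919.396200
x = (-3368.268322·-121.814 − -57.268·-3763.224407) / 13919.396200 = 13.994134
y = (-58.772·-3763.224407 − -3368.268322·118.044) / 13919.396200 = 44.454234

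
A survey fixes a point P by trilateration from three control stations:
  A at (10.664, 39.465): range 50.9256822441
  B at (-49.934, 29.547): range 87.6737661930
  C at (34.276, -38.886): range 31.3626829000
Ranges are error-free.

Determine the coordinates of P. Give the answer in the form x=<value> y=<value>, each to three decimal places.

x=29.333 y=-7.915

eq1: (x − 10.664)² + (y − 39.465)² = 50.9256822441²
eq2: (x + 49.934)² + (y − 29.547)² = 87.6737661930²
eq3: (x − 34.276)² + (y + 38.886)² = 31.3626829000²
eq3−eq1, eq3−eq2 (x²,y² cancel):
  -47.224·x + 156.702·y = -2625.565284
  -168.420·x + 136.866·y = -6023.607007
det = -47.224·136.866 − 156.702·-168.420 = 19928.390856
x = (-2625.565284·136.866 − 156.702·-6023.607007) / 19928.390856 = 29.333058
y = (-47.224·-6023.607007 − -2625.565284·-168.420) / 19928.390856 = -7.915285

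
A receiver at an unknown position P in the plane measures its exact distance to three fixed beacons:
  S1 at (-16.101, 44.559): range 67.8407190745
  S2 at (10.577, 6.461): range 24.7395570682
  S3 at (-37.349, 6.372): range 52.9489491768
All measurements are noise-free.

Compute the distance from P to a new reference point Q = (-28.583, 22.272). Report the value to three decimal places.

eq1: (x + 16.101)² + (y − 44.559)² = 67.8407190745²
eq2: (x − 10.577)² + (y − 6.461)² = 24.7395570682²
eq3: (x + 37.349)² + (y − 6.372)² = 52.9489491768²
eq1−eq3, eq1−eq2 (x²,y² cancel):
  -42.496·x − 76.374·y = 989.575449
  53.356·x − 76.196·y = 1899.188249
det = -42.496·-76.196 − -76.374·53.356 = 7313.036360
x = (989.575449·-76.196 − -76.374·1899.188249) / 7313.036360 = 9.523666
y = (-42.496·1899.188249 − 989.575449·53.356) / 7313.036360 = -18.256123
|P − Q| = √((9.523666 − -28.583)² + (-18.256123 − 22.272)²) = 55.629549

55.630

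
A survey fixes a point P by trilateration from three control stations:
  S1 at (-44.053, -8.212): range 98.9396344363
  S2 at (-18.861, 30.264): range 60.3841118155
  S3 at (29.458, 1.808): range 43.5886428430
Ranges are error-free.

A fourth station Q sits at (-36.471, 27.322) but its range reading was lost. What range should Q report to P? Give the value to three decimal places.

78.208

eq1: (x + 44.053)² + (y + 8.212)² = 98.9396344363²
eq2: (x + 18.861)² + (y − 30.264)² = 60.3841118155²
eq3: (x − 29.458)² + (y − 1.808)² = 43.5886428430²
eq1−eq2, eq1−eq3 (x²,y² cancel):
  50.384·x + 76.952·y = 5406.353567
  147.022·x + 20.040·y = 6752.020352
det = 50.384·20.040 − 76.952·147.022 = -10303.941584
x = (5406.353567·20.040 − 76.952·6752.020352) / -10303.941584 = 39.910760
y = (50.384·6752.020352 − 5406.353567·147.022) / -10303.941584 = 44.124777
|P − Q| = √((39.910760 − -36.471)² + (44.124777 − 27.322)²) = 78.208098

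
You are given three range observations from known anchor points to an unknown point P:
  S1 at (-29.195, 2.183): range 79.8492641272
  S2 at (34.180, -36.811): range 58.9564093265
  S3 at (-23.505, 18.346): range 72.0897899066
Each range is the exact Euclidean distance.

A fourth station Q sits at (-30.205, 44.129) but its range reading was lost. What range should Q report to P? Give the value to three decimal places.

eq1: (x + 29.195)² + (y − 2.183)² = 79.8492641272²
eq2: (x − 34.180)² + (y + 36.811)² = 58.9564093265²
eq3: (x + 23.505)² + (y − 18.346)² = 72.0897899066²
eq3−eq1, eq3−eq2 (x²,y² cancel):
  -11.380·x − 32.326·y = -1210.914400
  115.370·x − 110.314·y = 3355.340988
det = -11.380·-110.314 − -32.326·115.370 = 4984.823940
x = (-1210.914400·-110.314 − -32.326·3355.340988) / 4984.823940 = 48.556492
y = (-11.380·3355.340988 − -1210.914400·115.370) / 4984.823940 = 20.365697
|P − Q| = √((48.556492 − -30.205)² + (20.365697 − 44.129)²) = 82.268264

82.268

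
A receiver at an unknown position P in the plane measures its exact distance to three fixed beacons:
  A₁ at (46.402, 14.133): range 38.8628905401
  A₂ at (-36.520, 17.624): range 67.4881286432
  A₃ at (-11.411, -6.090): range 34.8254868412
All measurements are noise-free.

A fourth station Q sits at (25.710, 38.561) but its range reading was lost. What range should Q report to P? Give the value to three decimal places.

54.765

eq1: (x − 46.402)² + (y − 14.133)² = 38.8628905401²
eq2: (x + 36.520)² + (y − 17.624)² = 67.4881286432²
eq3: (x + 11.411)² + (y + 6.090)² = 34.8254868412²
eq2−eq3, eq2−eq1 (x²,y² cancel):
  50.218·x − 47.428·y = 1864.816219
  165.844·x − 6.982·y = 3752.894764
det = 50.218·-6.982 − -47.428·165.844 = 7515.027156
x = (1864.816219·-6.982 − -47.428·3752.894764) / 7515.027156 = 21.952302
y = (50.218·3752.894764 − 1864.816219·165.844) / 7515.027156 = -16.075220
|P − Q| = √((21.952302 − 25.710)² + (-16.075220 − 38.561)²) = 54.765288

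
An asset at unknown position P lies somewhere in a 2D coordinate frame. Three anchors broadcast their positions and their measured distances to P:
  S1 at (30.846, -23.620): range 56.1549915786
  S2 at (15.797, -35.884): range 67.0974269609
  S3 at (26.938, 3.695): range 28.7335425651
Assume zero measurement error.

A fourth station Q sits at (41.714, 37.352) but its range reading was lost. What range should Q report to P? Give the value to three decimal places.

eq1: (x − 30.846)² + (y + 23.620)² = 56.1549915786²
eq2: (x − 15.797)² + (y + 35.884)² = 67.0974269609²
eq3: (x − 26.938)² + (y − 3.695)² = 28.7335425651²
eq2−eq1, eq2−eq3 (x²,y² cancel):
  30.098·x + 24.528·y = 1320.855077
  22.282·x + 79.158·y = 2878.550440
det = 30.098·79.158 − 24.528·22.282 = 1835.964588
x = (1320.855077·79.158 − 24.528·2878.550440) / 1835.964588 = 18.492274
y = (30.098·2878.550440 − 1320.855077·22.282) / 1835.964588 = 31.159271
|P − Q| = √((18.492274 − 41.714)² + (31.159271 − 37.352)²) = 24.033278

24.033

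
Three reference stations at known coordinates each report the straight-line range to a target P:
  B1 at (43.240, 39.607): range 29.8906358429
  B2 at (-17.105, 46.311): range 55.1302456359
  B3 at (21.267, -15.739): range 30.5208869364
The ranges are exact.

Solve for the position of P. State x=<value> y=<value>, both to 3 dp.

eq1: (x − 43.240)² + (y − 39.607)² = 29.8906358429²
eq2: (x + 17.105)² + (y − 46.311)² = 55.1302456359²
eq3: (x − 21.267)² + (y + 15.739)² = 30.5208869364²
eq3−eq1, eq3−eq2 (x²,y² cancel):
  43.946·x + 110.692·y = 2776.485067
  -76.744·x + 124.100·y = -370.531108
det = 43.946·124.100 − 110.692·-76.744 = 13948.645448
x = (2776.485067·124.100 − 110.692·-370.531108) / 13948.645448 = 27.642586
y = (43.946·-370.531108 − 2776.485067·-76.744) / 13948.645448 = 14.108553

x=27.643 y=14.109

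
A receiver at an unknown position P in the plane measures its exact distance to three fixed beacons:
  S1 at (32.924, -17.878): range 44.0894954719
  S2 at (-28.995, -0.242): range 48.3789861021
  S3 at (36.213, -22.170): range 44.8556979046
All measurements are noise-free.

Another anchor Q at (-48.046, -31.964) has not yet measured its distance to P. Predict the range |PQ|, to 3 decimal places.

44.980

eq1: (x − 32.924)² + (y + 17.878)² = 44.0894954719²
eq2: (x + 28.995)² + (y + 0.242)² = 48.3789861021²
eq3: (x − 36.213)² + (y + 22.170)² = 44.8556979046²
eq3−eq1, eq3−eq2 (x²,y² cancel):
  -6.578·x + 8.584·y = -331.127585
  -130.416·x + 43.856·y = -1290.614342
det = -6.578·43.856 − 8.584·-130.416 = 831.006176
x = (-331.127585·43.856 − 8.584·-1290.614342) / 831.006176 = -4.143529
y = (-6.578·-1290.614342 − -331.127585·-130.416) / 831.006176 = -41.750200
|P − Q| = √((-4.143529 − -48.046)² + (-41.750200 − -31.964)²) = 44.979959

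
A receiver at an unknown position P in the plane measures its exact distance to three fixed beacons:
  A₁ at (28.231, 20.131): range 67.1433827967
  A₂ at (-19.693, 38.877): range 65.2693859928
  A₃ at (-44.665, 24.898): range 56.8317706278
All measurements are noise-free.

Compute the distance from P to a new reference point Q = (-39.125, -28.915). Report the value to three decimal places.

eq1: (x − 28.231)² + (y − 20.131)² = 67.1433827967²
eq2: (x + 19.693)² + (y − 38.877)² = 65.2693859928²
eq3: (x + 44.665)² + (y − 24.898)² = 56.8317706278²
eq2−eq1, eq2−eq3 (x²,y² cancel):
  95.848·x − 37.492·y = -945.129962
  -49.944·x − 27.958·y = 1745.879846
det = 95.848·-27.958 − -37.492·-49.944 = -4552.218832
x = (-945.129962·-27.958 − -37.492·1745.879846) / -4552.218832 = -20.183667
y = (95.848·1745.879846 − -945.129962·-49.944) / -4552.218832 = -26.390542
|P − Q| = √((-20.183667 − -39.125)² + (-26.390542 − -28.915)²) = 19.108819

19.109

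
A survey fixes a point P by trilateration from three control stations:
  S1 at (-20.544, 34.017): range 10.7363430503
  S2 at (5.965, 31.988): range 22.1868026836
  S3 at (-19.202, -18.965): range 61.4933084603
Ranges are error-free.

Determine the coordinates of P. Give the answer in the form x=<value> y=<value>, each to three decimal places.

x=-13.690 y=42.281

eq1: (x + 20.544)² + (y − 34.017)² = 10.7363430503²
eq2: (x − 5.965)² + (y − 31.988)² = 22.1868026836²
eq3: (x + 19.202)² + (y + 18.965)² = 61.4933084603²
eq1−eq2, eq1−eq3 (x²,y² cancel):
  53.018·x − 4.058·y = -897.384007
  2.684·x − 105.964·y = -4516.982119
det = 53.018·-105.964 − -4.058·2.684 = -5607.107680
x = (-897.384007·-105.964 − -4.058·-4516.982119) / -5607.107680 = -13.689854
y = (53.018·-4516.982119 − -897.384007·2.684) / -5607.107680 = 42.280761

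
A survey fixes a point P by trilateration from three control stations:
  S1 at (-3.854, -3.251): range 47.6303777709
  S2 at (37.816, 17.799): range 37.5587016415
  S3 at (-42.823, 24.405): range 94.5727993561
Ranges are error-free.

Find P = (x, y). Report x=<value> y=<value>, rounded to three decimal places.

eq1: (x + 3.854)² + (y + 3.251)² = 47.6303777709²
eq2: (x − 37.816)² + (y − 17.799)² = 37.5587016415²
eq3: (x + 42.823)² + (y − 24.405)² = 94.5727993561²
eq1−eq2, eq1−eq3 (x²,y² cancel):
  83.340·x + 42.100·y = 2579.428758
  -77.938·x + 55.312·y = -4271.370454
det = 83.340·55.312 − 42.100·-77.938 = 7890.891880
x = (2579.428758·55.312 − 42.100·-4271.370454) / 7890.891880 = 40.869659
y = (83.340·-4271.370454 − 2579.428758·-77.938) / 7890.891880 = -19.635359

x=40.870 y=-19.635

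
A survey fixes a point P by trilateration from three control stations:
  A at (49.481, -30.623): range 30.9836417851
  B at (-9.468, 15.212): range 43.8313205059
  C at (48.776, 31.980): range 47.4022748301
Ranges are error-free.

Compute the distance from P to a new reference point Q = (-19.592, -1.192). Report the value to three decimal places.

46.887

eq1: (x − 49.481)² + (y + 30.623)² = 30.9836417851²
eq2: (x + 9.468)² + (y − 15.212)² = 43.8313205059²
eq3: (x − 48.776)² + (y − 31.980)² = 47.4022748301²
eq2−eq1, eq2−eq3 (x²,y² cancel):
  117.898·x − 91.670·y = 4026.288121
  116.488·x + 33.536·y = 2754.979606
det = 117.898·33.536 − -91.670·116.488 = 14632.282288
x = (4026.288121·33.536 − -91.670·2754.979606) / 14632.282288 = 26.487637
y = (117.898·2754.979606 − 4026.288121·116.488) / 14632.282288 = -9.855446
|P − Q| = √((26.487637 − -19.592)² + (-9.855446 − -1.192)²) = 46.886973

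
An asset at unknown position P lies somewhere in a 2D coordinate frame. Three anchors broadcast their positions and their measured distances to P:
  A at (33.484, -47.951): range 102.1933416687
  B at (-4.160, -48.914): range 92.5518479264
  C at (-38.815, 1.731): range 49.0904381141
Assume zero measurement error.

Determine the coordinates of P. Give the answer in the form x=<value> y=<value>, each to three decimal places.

eq1: (x − 33.484)² + (y + 47.951)² = 102.1933416687²
eq2: (x + 4.160)² + (y + 48.914)² = 92.5518479264²
eq3: (x + 38.815)² + (y − 1.731)² = 49.0904381141²
eq2−eq1, eq2−eq3 (x²,y² cancel):
  75.288·x + 1.926·y = -867.042866
  -69.310·x + 101.290·y = 5255.689030
det = 75.288·101.290 − 1.926·-69.310 = 7759.412580
x = (-867.042866·101.290 − 1.926·5255.689030) / 7759.412580 = -12.622763
y = (75.288·5255.689030 − -867.042866·-69.310) / 7759.412580 = 43.250126

x=-12.623 y=43.250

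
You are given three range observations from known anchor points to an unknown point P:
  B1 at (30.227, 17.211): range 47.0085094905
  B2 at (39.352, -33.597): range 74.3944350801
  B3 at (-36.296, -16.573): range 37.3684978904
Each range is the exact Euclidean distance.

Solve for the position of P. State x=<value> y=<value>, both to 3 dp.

eq1: (x − 30.227)² + (y − 17.211)² = 47.0085094905²
eq2: (x − 39.352)² + (y + 33.597)² = 74.3944350801²
eq3: (x + 36.296)² + (y + 16.573)² = 37.3684978904²
eq2−eq1, eq2−eq3 (x²,y² cancel):
  -18.250·x + 101.616·y = 1857.283743
  -151.296·x + 34.048·y = 3052.852968
det = -18.250·34.048 − 101.616·-151.296 = 14752.718336
x = (1857.283743·34.048 − 101.616·3052.852968) / 14752.718336 = -16.741451
y = (-18.250·3052.852968 − 1857.283743·-151.296) / 14752.718336 = 15.270747

x=-16.741 y=15.271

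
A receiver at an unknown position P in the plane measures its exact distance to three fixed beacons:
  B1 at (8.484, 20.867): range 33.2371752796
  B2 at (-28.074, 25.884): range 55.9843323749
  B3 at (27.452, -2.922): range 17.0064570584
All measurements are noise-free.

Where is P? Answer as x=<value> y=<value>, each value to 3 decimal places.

eq1: (x − 8.484)² + (y − 20.867)² = 33.2371752796²
eq2: (x + 28.074)² + (y − 25.884)² = 55.9843323749²
eq3: (x − 27.452)² + (y + 2.922)² = 17.0064570584²
eq3−eq2, eq3−eq1 (x²,y² cancel):
  -111.052·x + 57.612·y = -2149.045346
  -37.936·x + 47.578·y = -1070.230682
det = -111.052·47.578 − 57.612·-37.936 = -3098.063224
x = (-2149.045346·47.578 − 57.612·-1070.230682) / -3098.063224 = 13.101459
y = (-111.052·-1070.230682 − -2149.045346·-37.936) / -3098.063224 = -12.047873

x=13.101 y=-12.048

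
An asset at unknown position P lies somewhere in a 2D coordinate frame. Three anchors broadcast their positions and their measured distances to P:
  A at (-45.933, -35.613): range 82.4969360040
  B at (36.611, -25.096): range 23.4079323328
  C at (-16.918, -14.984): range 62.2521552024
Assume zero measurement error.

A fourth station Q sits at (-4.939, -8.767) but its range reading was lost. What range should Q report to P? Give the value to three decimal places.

56.717

eq1: (x + 45.933)² + (y + 35.613)² = 82.4969360040²
eq2: (x − 36.611)² + (y + 25.096)² = 23.4079323328²
eq3: (x + 16.918)² + (y + 14.984)² = 62.2521552024²
eq3−eq2, eq3−eq1 (x²,y² cancel):
  107.058·x − 20.224·y = 4786.835088
  -58.030·x − 41.258·y = -63.026345
det = 107.058·-41.258 − -20.224·-58.030 = -5590.597684
x = (4786.835088·-41.258 − -20.224·-63.026345) / -5590.597684 = 35.554318
y = (107.058·-63.026345 − 4786.835088·-58.030) / -5590.597684 = -48.480070
|P − Q| = √((35.554318 − -4.939)² + (-48.480070 − -8.767)²) = 56.717164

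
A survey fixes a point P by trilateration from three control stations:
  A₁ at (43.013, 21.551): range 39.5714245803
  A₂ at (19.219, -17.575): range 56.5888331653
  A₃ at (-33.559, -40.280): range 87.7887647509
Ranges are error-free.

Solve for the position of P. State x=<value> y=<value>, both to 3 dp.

eq1: (x − 43.013)² + (y − 21.551)² = 39.5714245803²
eq2: (x − 19.219)² + (y + 17.575)² = 56.5888331653²
eq3: (x + 33.559)² + (y + 40.280)² = 87.7887647509²
eq2−eq3, eq2−eq1 (x²,y² cancel):
  -105.556·x − 45.410·y = -2434.136882
  47.588·x + 78.252·y = 3272.711580
det = -105.556·78.252 − -45.410·47.588 = -6098.997032
x = (-2434.136882·78.252 − -45.410·3272.711580) / -6098.997032 = 6.863792
y = (-105.556·3272.711580 − -2434.136882·47.588) / -6098.997032 = 37.648590

x=6.864 y=37.649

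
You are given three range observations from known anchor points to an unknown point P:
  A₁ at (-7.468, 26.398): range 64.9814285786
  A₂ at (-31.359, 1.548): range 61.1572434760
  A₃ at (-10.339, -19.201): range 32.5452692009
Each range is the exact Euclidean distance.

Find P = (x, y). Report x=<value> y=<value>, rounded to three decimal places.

eq1: (x + 7.468)² + (y − 26.398)² = 64.9814285786²
eq2: (x + 31.359)² + (y − 1.548)² = 61.1572434760²
eq3: (x + 10.339)² + (y + 19.201)² = 32.5452692009²
eq1−eq2, eq1−eq3 (x²,y² cancel):
  -47.782·x − 49.700·y = 715.535388
  -5.742·x − 91.198·y = 2886.339407
det = -47.782·-91.198 − -49.700·-5.742 = 4072.245436
x = (715.535388·-91.198 − -49.700·2886.339407) / 4072.245436 = 19.202102
y = (-47.782·2886.339407 − 715.535388·-5.742) / 4072.245436 = -32.858153

x=19.202 y=-32.858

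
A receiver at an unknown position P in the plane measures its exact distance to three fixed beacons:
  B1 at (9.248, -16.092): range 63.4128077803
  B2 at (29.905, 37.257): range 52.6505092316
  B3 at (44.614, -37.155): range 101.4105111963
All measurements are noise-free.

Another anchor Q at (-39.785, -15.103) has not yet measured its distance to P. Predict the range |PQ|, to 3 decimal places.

56.413

eq1: (x − 9.248)² + (y + 16.092)² = 63.4128077803²
eq2: (x − 29.905)² + (y − 37.257)² = 52.6505092316²
eq3: (x − 44.614)² + (y + 37.155)² = 101.4105111963²
eq2−eq1, eq2−eq3 (x²,y² cancel):
  -41.314·x − 106.698·y = -3187.023174
  29.418·x − 148.824·y = -6423.505712
det = -41.314·-148.824 − -106.698·29.418 = 9287.356500
x = (-3187.023174·-148.824 − -106.698·-6423.505712) / 9287.356500 = -22.726561
y = (-41.314·-6423.505712 − -3187.023174·29.418) / 9287.356500 = 38.669406
|P − Q| = √((-22.726561 − -39.785)² + (38.669406 − -15.103)²) = 56.413314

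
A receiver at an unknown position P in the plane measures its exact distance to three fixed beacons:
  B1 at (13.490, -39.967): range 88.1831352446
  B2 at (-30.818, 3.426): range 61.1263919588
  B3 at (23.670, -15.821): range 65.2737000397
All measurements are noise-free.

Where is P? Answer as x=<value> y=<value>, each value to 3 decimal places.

x=10.822 y=48.176

eq1: (x − 13.490)² + (y + 39.967)² = 88.1831352446²
eq2: (x + 30.818)² + (y − 3.426)² = 61.1263919588²
eq3: (x − 23.670)² + (y + 15.821)² = 65.2737000397²
eq3−eq1, eq3−eq2 (x²,y² cancel):
  -20.360·x − 48.292·y = -2546.841177
  -108.976·x + 38.494·y = 675.133782
det = -20.360·38.494 − -48.292·-108.976 = -6046.406832
x = (-2546.841177·38.494 − -48.292·675.133782) / -6046.406832 = 10.822054
y = (-20.360·675.133782 − -2546.841177·-108.976) / -6046.406832 = 48.175767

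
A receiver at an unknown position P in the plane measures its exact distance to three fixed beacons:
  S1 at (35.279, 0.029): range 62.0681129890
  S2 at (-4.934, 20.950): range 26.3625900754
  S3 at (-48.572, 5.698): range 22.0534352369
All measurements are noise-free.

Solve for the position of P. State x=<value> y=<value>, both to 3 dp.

x=-26.519 y=5.815

eq1: (x − 35.279)² + (y − 0.029)² = 62.0681129890²
eq2: (x + 4.934)² + (y − 20.950)² = 26.3625900754²
eq3: (x + 48.572)² + (y − 5.698)² = 22.0534352369²
eq1−eq3, eq1−eq2 (x²,y² cancel):
  -167.702·x + 11.338·y = 4513.194350
  -80.426·x + 41.842·y = 2376.102669
det = -167.702·41.842 − 11.338·-80.426 = -6105.117096
x = (4513.194350·41.842 − 11.338·2376.102669) / -6105.117096 = -26.518873
y = (-167.702·2376.102669 − 4513.194350·-80.426) / -6105.117096 = 5.814631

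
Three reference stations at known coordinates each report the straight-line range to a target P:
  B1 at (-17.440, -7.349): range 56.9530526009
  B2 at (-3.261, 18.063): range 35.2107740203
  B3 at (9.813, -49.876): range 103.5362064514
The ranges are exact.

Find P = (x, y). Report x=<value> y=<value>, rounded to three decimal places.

eq1: (x + 17.440)² + (y + 7.349)² = 56.9530526009²
eq2: (x + 3.261)² + (y − 18.063)² = 35.2107740203²
eq3: (x − 9.813)² + (y + 49.876)² = 103.5362064514²
eq3−eq1, eq3−eq2 (x²,y² cancel):
  -54.506·x + 85.054·y = 5250.346902
  -26.148·x + 135.878·y = 7232.943184
det = -54.506·135.878 − 85.054·-26.148 = -5182.174276
x = (5250.346902·135.878 − 85.054·7232.943184) / -5182.174276 = -18.952641
y = (-54.506·7232.943184 − 5250.346902·-26.148) / -5182.174276 = 49.583962

x=-18.953 y=49.584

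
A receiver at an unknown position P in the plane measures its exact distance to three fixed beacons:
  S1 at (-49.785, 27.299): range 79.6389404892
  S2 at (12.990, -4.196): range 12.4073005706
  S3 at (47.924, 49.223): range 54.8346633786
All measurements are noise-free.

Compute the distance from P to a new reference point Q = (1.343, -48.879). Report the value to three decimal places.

eq1: (x + 49.785)² + (y − 27.299)² = 79.6389404892²
eq2: (x − 12.990)² + (y + 4.196)² = 12.4073005706²
eq3: (x − 47.924)² + (y − 49.223)² = 54.8346633786²
eq1−eq2, eq1−eq3 (x²,y² cancel):
  125.550·x − 62.990·y = 3150.984625
  195.418·x + 43.848·y = 4831.352413
det = 125.550·43.848 − -62.990·195.418 = 17814.496220
x = (3150.984625·43.848 − -62.990·4831.352413) / 17814.496220 = 24.838831
y = (125.550·4831.352413 − 3150.984625·195.418) / 17814.496220 = -0.515469
|P − Q| = √((24.838831 − 1.343)² + (-0.515469 − -48.879)²) = 53.768813

53.769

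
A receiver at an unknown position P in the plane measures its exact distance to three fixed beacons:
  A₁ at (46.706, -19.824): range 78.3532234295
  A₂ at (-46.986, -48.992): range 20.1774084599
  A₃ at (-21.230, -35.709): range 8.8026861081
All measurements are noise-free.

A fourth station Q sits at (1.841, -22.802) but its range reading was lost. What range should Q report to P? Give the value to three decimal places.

35.232

eq1: (x − 46.706)² + (y + 19.824)² = 78.3532234295²
eq2: (x + 46.986)² + (y + 48.992)² = 20.1774084599²
eq3: (x + 21.230)² + (y + 35.709)² = 8.8026861081²
eq3−eq1, eq3−eq2 (x²,y² cancel):
  135.872·x + 31.770·y = -5213.144508
  -51.512·x − 26.566·y = 2552.414150
det = 135.872·-26.566 − 31.770·-51.512 = -1973.039312
x = (-5213.144508·-26.566 − 31.770·2552.414150) / -1973.039312 = -29.093287
y = (135.872·2552.414150 − -5213.144508·-51.512) / -1973.039312 = -39.665766
|P − Q| = √((-29.093287 − 1.841)² + (-39.665766 − -22.802)²) = 35.232325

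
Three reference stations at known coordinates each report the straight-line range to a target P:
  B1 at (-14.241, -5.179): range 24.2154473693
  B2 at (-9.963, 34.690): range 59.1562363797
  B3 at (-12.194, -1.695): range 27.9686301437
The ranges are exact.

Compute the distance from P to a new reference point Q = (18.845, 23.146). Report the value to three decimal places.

eq1: (x + 14.241)² + (y + 5.179)² = 24.2154473693²
eq2: (x + 9.963)² + (y − 34.690)² = 59.1562363797²
eq3: (x + 12.194)² + (y + 1.695)² = 27.9686301437²
eq1−eq2, eq1−eq3 (x²,y² cancel):
  8.556·x + 79.738·y = -1840.043064
  4.094·x + 6.968·y = -273.917842
det = 8.556·6.968 − 79.738·4.094 = -266.829164
x = (-1840.043064·6.968 − 79.738·-273.917842) / -266.829164 = -33.805303
y = (8.556·-273.917842 − -1840.043064·4.094) / -266.829164 = -19.448756
|P − Q| = √((-33.805303 − 18.845)² + (-19.448756 − 23.146)²) = 67.722726

67.723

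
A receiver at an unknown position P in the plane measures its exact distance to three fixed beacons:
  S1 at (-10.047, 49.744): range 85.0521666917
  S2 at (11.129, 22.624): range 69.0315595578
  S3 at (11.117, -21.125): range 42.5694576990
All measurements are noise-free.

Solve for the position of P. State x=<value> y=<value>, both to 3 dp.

x=-29.765 y=-32.991

eq1: (x + 10.047)² + (y − 49.744)² = 85.0521666917²
eq2: (x − 11.129)² + (y − 22.624)² = 69.0315595578²
eq3: (x − 11.117)² + (y + 21.125)² = 42.5694576990²
eq3−eq2, eq3−eq1 (x²,y² cancel):
  0.024·x + 87.498·y = -2887.350783
  -42.328·x + 141.738·y = -3416.157899
det = 0.024·141.738 − 87.498·-42.328 = 3707.017056
x = (-2887.350783·141.738 − 87.498·-3416.157899) / 3707.017056 = -29.765264
y = (0.024·-3416.157899 − -2887.350783·-42.328) / 3707.017056 = -32.990885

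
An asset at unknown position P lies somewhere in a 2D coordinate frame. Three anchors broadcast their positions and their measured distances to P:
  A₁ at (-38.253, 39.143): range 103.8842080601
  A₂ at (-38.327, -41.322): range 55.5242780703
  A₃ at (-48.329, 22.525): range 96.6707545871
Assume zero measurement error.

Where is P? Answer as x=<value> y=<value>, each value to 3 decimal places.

x=16.658 y=-49.043

eq1: (x + 38.253)² + (y − 39.143)² = 103.8842080601²
eq2: (x + 38.327)² + (y + 41.322)² = 55.5242780703²
eq3: (x + 48.329)² + (y − 22.525)² = 96.6707545871²
eq1−eq3, eq1−eq2 (x²,y² cancel):
  -20.152·x − 33.236·y = 1294.295300
  -0.148·x − 160.930·y = 7889.983384
det = -20.152·-160.930 − -33.236·-0.148 = 3238.142432
x = (1294.295300·-160.930 − -33.236·7889.983384) / 3238.142432 = 16.657867
y = (-20.152·7889.983384 − 1294.295300·-0.148) / 3238.142432 = -49.042744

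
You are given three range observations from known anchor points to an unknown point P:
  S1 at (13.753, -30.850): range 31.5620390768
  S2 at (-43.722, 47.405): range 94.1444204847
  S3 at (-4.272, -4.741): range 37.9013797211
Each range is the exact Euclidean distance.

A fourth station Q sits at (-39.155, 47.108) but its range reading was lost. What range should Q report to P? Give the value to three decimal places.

90.255

eq1: (x − 13.753)² + (y + 30.850)² = 31.5620390768²
eq2: (x + 43.722)² + (y − 47.405)² = 94.1444204847²
eq3: (x + 4.272)² + (y + 4.741)² = 37.9013797211²
eq2−eq1, eq2−eq3 (x²,y² cancel):
  114.950·x − 156.510·y = 4849.029798
  78.900·x − 104.292·y = 3308.537080
det = 114.950·-104.292 − -156.510·78.900 = 360.273600
x = (4849.029798·-104.292 − -156.510·3308.537080) / 360.273600 = 33.597029
y = (114.950·3308.537080 − 4849.029798·78.900) / 360.273600 = -6.306634
|P − Q| = √((33.597029 − -39.155)² + (-6.306634 − 47.108)²) = 90.255088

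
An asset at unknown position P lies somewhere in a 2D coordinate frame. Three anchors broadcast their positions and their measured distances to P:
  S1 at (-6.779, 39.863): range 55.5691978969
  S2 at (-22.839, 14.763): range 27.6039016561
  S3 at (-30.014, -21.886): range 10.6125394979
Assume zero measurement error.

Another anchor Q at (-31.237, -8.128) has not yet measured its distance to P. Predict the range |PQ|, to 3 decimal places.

8.150

eq1: (x + 6.779)² + (y − 39.863)² = 55.5691978969²
eq2: (x + 22.839)² + (y − 14.763)² = 27.6039016561²
eq3: (x + 30.014)² + (y + 21.886)² = 10.6125394979²
eq2−eq3, eq2−eq1 (x²,y² cancel):
  -14.350·x − 73.298·y = 1289.620494
  32.120·x + 50.200·y = -1430.512848
det = -14.350·50.200 − -73.298·32.120 = 1633.961760
x = (1289.620494·50.200 − -73.298·-1430.512848) / 1633.961760 = -24.550625
y = (-14.350·-1430.512848 − 1289.620494·32.120) / 1633.961760 = -12.787785
|P − Q| = √((-24.550625 − -31.237)² + (-12.787785 − -8.128)²) = 8.149921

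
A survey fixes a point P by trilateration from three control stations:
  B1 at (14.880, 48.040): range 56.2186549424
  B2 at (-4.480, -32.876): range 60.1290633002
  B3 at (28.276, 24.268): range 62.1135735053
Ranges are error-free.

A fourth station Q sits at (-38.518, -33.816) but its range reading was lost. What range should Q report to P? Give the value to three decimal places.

eq1: (x − 14.880)² + (y − 48.040)² = 56.2186549424²
eq2: (x + 4.480)² + (y + 32.876)² = 60.1290633002²
eq3: (x − 28.276)² + (y − 24.268)² = 62.1135735053²
eq3−eq1, eq3−eq2 (x²,y² cancel):
  -26.792·x + 47.544·y = 1838.346850
  -65.512·x − 114.288·y = -44.974464
det = -26.792·-114.288 − 47.544·-65.512 = 6176.706624
x = (1838.346850·-114.288 − 47.544·-44.974464) / 6176.706624 = -33.668868
y = (-26.792·-44.974464 − 1838.346850·-65.512) / 6176.706624 = 19.693138
|P − Q| = √((-33.668868 − -38.518)² + (19.693138 − -33.816)²) = 53.728409

53.728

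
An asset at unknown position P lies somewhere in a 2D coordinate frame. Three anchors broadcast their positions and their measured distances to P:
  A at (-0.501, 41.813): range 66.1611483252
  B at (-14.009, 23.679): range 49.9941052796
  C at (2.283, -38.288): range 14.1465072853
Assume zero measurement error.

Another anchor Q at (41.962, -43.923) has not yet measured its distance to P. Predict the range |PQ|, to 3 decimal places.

46.412

eq1: (x + 0.501)² + (y − 41.813)² = 66.1611483252²
eq2: (x + 14.009)² + (y − 23.679)² = 49.9941052796²
eq3: (x − 2.283)² + (y + 38.288)² = 14.1465072853²
eq2−eq1, eq2−eq3 (x²,y² cancel):
  27.016·x + 36.268·y = -886.256137
  32.584·x − 123.934·y = 3013.522805
det = 27.016·-123.934 − 36.268·32.584 = -4529.957456
x = (-886.256137·-123.934 − 36.268·3013.522805) / -4529.957456 = -0.119830
y = (27.016·3013.522805 − -886.256137·32.584) / -4529.957456 = -24.347050
|P − Q| = √((-0.119830 − 41.962)² + (-24.347050 − -43.923)²) = 46.412263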